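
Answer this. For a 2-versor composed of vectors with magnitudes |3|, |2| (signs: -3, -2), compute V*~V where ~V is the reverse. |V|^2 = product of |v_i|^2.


Each vector v_i has |v_i|^2 = s_i^2
Squared scales: (-3)^2 = 9, (-2)^2 = 4
|V|^2 = 9 * 4
= 36


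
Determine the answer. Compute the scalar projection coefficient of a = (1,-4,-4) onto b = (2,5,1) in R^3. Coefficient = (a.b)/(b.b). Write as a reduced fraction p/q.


Projection coefficient = (a . b) / (b . b)
a . b = 1*2 + (-4)*5 + (-4)*1
= 2 + (-20) + (-4) = -22
b . b = 2^2 + 5^2 + 1^2
= 4 + 25 + 1 = 30
Coefficient = -22/30
In lowest terms: -11/15


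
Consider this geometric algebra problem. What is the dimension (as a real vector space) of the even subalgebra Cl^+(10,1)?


Even subalgebra dimension = 2^(n-1)
n = 10 + 1 = 11
2^(11 - 1) = 2^10 = 1024
Verification: sum of C(11,k) for even k = 1 + 55 + 330 + 462 + 165 + 11 = 1024
Result = 1024


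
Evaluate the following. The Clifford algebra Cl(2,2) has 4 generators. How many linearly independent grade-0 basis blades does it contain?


Number of grade-k basis blades in Cl(p,q) with n = p + q is C(n, k).
n = 2 + 2 = 4
C(4, 0) = 4! / (0! * 4!)
= 24 / (1 * 24)
= 1


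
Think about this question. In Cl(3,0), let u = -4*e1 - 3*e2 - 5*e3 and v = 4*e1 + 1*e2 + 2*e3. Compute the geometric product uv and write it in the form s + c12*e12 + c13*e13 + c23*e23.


In Cl(3,0): e_i^2 = 1, e_ie_j = -e_je_i for i != j.
Scalar part = u . v = (-4)*4 + (-3)*1 + (-5)*2
= -16 + (-3) + (-10) = -29
e12 coeff = (-4)*1 - (-3)*4 = -4 - (-12) = 8
e13 coeff = (-4)*2 - (-5)*4 = -8 - (-20) = 12
e23 coeff = (-3)*2 - (-5)*1 = -6 - (-5) = -1
uv = -29 + 8*e12 + 12*e13 - 1*e23


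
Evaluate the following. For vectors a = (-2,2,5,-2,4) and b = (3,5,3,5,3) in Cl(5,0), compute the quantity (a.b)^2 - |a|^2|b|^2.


a . b = (-2)*3 + 2*5 + 5*3 + (-2)*5 + 4*3
= -6 + 10 + 15 + (-10) + 12 = 21
|a|^2 = (-2)^2 + 2^2 + 5^2 + (-2)^2 + 4^2 = 53
|b|^2 = 3^2 + 5^2 + 3^2 + 5^2 + 3^2 = 77
(a.b)^2 = 21^2 = 441
|a|^2 * |b|^2 = 53 * 77 = 4081
Result = 441 - 4081 = -3640


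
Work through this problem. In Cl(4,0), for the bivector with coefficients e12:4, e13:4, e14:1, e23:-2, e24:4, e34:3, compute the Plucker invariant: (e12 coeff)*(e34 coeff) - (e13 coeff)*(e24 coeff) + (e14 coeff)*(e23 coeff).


Plucker relation: af - be + cd
a*f = 4*3 = 12
b*e = 4*4 = 16
c*d = 1*(-2) = -2
af - be + cd = 12 - 16 + (-2)
= -6


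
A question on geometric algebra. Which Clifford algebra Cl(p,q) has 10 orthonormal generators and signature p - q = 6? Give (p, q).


We need p + q = 10 and p - q = 6.
Adding: 2p = 10 + 6 = 16, so p = 8.
Then q = 10 - 8 = 2.
(p, q) = (8, 2)


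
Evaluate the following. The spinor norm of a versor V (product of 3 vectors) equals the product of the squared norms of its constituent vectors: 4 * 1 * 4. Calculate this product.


Spinor norm N(V) = |v1|^2 * |v2|^2 * ... * |v3|^2
= 4 * 1 * 4
Running product: 4, 4, 16
N(V) = 16


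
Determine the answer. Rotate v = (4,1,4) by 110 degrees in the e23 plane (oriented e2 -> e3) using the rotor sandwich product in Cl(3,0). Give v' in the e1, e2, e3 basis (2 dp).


Rotor R = cos(55deg) - sin(55deg)*e23
Rotation angle theta = 2 * 55 = 110 degrees in the e23 plane (e2 -> e3).
The component perpendicular to the plane (e1) is invariant: v'_1 = v1 = 4.00
cos(110deg) = -0.3420, sin(110deg) = 0.9397
v'_2 = v2*cos(theta) - v3*sin(theta) = 1*(-0.3420) - 4*0.9397 = -4.10
v'_3 = v2*sin(theta) + v3*cos(theta) = 1*0.9397 + 4*(-0.3420) = -0.43
v' = 4.00*e1 - 4.10*e2 - 0.43*e3


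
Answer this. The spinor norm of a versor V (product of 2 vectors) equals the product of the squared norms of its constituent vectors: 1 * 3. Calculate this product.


Spinor norm N(V) = |v1|^2 * |v2|^2 * ... * |v2|^2
= 1 * 3
Running product: 1, 3
N(V) = 3


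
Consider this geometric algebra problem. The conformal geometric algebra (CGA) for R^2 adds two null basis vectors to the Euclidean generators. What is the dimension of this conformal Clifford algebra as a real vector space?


The conformal model of R^2 uses Cl(3,1): the 2 Euclidean generators plus two extra orthogonal generators e+ (e+^2 = +1) and e- (e-^2 = -1), from which the null vectors e0, einf are built.
Number of generators m = 2 + 2 = 4.
dim Cl(p,q) = 2^m = 2^4 = 16


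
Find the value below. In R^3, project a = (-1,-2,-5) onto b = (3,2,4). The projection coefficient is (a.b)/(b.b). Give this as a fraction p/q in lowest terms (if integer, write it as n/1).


Projection coefficient = (a . b) / (b . b)
a . b = (-1)*3 + (-2)*2 + (-5)*4
= -3 + (-4) + (-20) = -27
b . b = 3^2 + 2^2 + 4^2
= 9 + 4 + 16 = 29
Coefficient = -27/29
In lowest terms: -27/29


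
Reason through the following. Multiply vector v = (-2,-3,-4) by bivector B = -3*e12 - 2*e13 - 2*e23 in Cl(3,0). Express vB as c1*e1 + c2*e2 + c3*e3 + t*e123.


vB has grade-1 (vector) and grade-3 (trivector) parts: vB = (v _| B) + (v ^ B).
Vector part <vB>_1:
  e1: -v2*b12 - v3*b13 = -(-3)*(-3) - (-4)*(-2) = -17
  e2: v1*b12 - v3*b23 = (-2)*(-3) - (-4)*(-2) = -2
  e3: v1*b13 + v2*b23 = (-2)*(-2) + (-3)*(-2) = 10
Trivector part <vB>_3:
  e123: v1*b23 - v2*b13 + v3*b12 = (-2)*(-2) - (-3)*(-2) + (-4)*(-3) = 10
vB = -17*e1 - 2*e2 + 10*e3 + 10*e123


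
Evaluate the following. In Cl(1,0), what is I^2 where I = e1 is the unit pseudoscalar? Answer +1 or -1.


The pseudoscalar I = e1...e_n (product of all n generators) of Cl(p,q) satisfies I^2 = (-1)^(q + n(n-1)/2).
p = 1, q = 0, n = p + q = 1
n(n-1)/2 = 1 * 0 / 2 = 0
Exponent = q + n(n-1)/2 = 0 + 0 = 0
I^2 = (-1)^0 = +1


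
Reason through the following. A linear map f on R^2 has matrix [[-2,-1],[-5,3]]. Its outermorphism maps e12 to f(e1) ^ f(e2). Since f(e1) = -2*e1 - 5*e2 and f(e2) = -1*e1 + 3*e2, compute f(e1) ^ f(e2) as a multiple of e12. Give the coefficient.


The outermorphism of a linear map f sends e1^e2 to f(e1)^f(e2).
f(e1) = -2*e1 - 5*e2
f(e2) = -1*e1 + 3*e2
f(e1) ^ f(e2) = (-2*e1 - 5*e2) ^ (-1*e1 + 3*e2)
= (-2)*3*e12 + (-5)*(-1)*e21
= (-6 - 5)*e12
= -11*e12
Coefficient = -11


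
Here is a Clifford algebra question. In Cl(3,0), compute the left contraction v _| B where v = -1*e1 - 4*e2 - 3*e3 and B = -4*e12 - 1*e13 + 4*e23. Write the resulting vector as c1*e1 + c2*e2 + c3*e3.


Left contraction v _| B = <vB>_1 (grade-1 part of the geometric product vB).
Using e1_|e12 = e2, e2_|e12 = -e1, e1_|e13 = e3, e3_|e13 = -e1, e2_|e23 = e3, e3_|e23 = -e2:
e1 coeff: -v2*b12 - v3*b13 = -(-4)*(-4) - (-3)*(-1) = -19
e2 coeff: v1*b12 - v3*b23 = (-1)*(-4) - (-3)*(4) = 16
e3 coeff: v1*b13 + v2*b23 = (-1)*(-1) + (-4)*(4) = -15
v _| B = -19*e1 + 16*e2 - 15*e3


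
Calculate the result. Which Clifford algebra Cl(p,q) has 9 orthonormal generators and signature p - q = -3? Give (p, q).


We need p + q = 9 and p - q = -3.
Adding: 2p = 9 + (-3) = 6, so p = 3.
Then q = 9 - 3 = 6.
(p, q) = (3, 6)


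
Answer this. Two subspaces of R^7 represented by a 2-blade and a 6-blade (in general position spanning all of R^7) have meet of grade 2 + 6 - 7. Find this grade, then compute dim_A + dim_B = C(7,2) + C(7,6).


Meet grade = grade(A) + grade(B) - n
= 2 + 6 - 7 = 1
C(7,2) = 21
C(7,6) = 7
dim_A + dim_B = 21 + 7 = 28


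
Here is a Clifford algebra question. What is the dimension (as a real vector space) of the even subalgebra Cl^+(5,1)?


Even subalgebra dimension = 2^(n-1)
n = 5 + 1 = 6
2^(6 - 1) = 2^5 = 32
Verification: sum of C(6,k) for even k = 1 + 15 + 15 + 1 = 32
Result = 32


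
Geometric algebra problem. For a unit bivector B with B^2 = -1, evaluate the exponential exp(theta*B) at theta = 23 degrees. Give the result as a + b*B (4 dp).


For a unit bivector B with B^2 = -1, the exponential series gives
e^(theta*B) = cos(theta) + sin(theta)*B (the GA analogue of Euler's formula).
theta = 23 degrees = 0.401426 rad
cos(23 deg) = 0.9205
sin(23 deg) = 0.3907
exp(theta*B) = 0.9205 + 0.3907*B


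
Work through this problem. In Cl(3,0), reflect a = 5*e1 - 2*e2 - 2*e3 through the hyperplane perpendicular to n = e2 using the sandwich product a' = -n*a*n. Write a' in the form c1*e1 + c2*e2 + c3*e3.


Reflection formula: a' = -n*a*n, with n = e2 (unit vector, n^2 = 1).
For reflection through hyperplane perp to e2:
The component along e2 flips sign, others stay.
a = (5, -2, -2)
a' = (5, 2, -2)
a' = 5*e1 + 2*e2 - 2*e3


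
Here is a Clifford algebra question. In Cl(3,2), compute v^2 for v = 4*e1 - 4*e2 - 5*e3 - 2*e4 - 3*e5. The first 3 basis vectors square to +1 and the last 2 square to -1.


v^2 = sum of c_i^2 * e_i^2
Positive signature terms (e_i^2 = +1): 4^2 + (-4)^2 + (-5)^2 = 57
Negative signature terms (e_j^2 = -1): (-2)^2 + (-3)^2 = 13
v^2 = 57 - 13 = 44


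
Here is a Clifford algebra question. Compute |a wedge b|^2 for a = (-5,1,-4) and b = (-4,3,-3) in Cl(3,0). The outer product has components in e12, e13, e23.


a wedge b = (a1*b2 - a2*b1)*e12 + (a1*b3 - a3*b1)*e13 + (a2*b3 - a3*b2)*e23
e12 coeff: (-5)*3 - 1*(-4) = -15 - (-4) = -11
e13 coeff: (-5)*(-3) - (-4)*(-4) = 15 - 16 = -1
e23 coeff: 1*(-3) - (-4)*3 = -3 - (-12) = 9
|a wedge b|^2 = (-11)^2 + (-1)^2 + 9^2
= 121 + 1 + 81
= 203


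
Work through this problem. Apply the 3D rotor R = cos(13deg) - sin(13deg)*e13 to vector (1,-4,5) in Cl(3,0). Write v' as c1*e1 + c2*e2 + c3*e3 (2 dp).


Rotor R = cos(13deg) - sin(13deg)*e13
Rotation angle theta = 2 * 13 = 26 degrees in the e13 plane (e1 -> e3).
The component perpendicular to the plane (e2) is invariant: v'_2 = v2 = -4.00
cos(26deg) = 0.8988, sin(26deg) = 0.4384
v'_1 = v1*cos(theta) - v3*sin(theta) = 1*0.8988 - 5*0.4384 = -1.29
v'_3 = v1*sin(theta) + v3*cos(theta) = 1*0.4384 + 5*0.8988 = 4.93
v' = -1.29*e1 - 4.00*e2 + 4.93*e3


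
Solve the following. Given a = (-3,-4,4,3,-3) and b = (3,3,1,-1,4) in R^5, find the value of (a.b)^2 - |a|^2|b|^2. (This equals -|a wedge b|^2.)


a . b = (-3)*3 + (-4)*3 + 4*1 + 3*(-1) + (-3)*4
= -9 + (-12) + 4 + (-3) + (-12) = -32
|a|^2 = (-3)^2 + (-4)^2 + 4^2 + 3^2 + (-3)^2 = 59
|b|^2 = 3^2 + 3^2 + 1^2 + (-1)^2 + 4^2 = 36
(a.b)^2 = (-32)^2 = 1024
|a|^2 * |b|^2 = 59 * 36 = 2124
Result = 1024 - 2124 = -1100


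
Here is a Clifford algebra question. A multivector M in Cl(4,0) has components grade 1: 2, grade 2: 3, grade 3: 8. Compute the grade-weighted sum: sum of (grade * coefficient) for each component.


Grade-weighted sum = sum of grade_k * coefficient_k
1*2 = 2
2*3 = 6
3*8 = 24
Total = 2 + 6 + 24 = 32


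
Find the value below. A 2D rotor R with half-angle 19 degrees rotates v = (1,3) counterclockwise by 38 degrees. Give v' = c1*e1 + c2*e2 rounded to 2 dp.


Rotor R = cos(19deg) - sin(19deg)*e12
Rotation angle theta = 2 * 19 = 38 degrees
v' = R*v*~R rotates v by theta.
cos(38deg) = 0.7880, sin(38deg) = 0.6157
v'_1 = 1*cos(38deg) - 3*sin(38deg)
= 1*0.7880 - 3*0.6157
= -1.06
v'_2 = 1*sin(38deg) + 3*cos(38deg)
= 1*0.6157 + 3*0.7880
= 2.98
v' = -1.06*e1 + 2.98*e2


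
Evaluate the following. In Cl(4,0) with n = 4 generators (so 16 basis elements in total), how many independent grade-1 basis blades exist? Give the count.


Number of grade-k basis blades in Cl(p,q) with n = p + q is C(n, k).
n = 4 + 0 = 4
C(4, 1) = 4! / (1! * 3!)
= 24 / (1 * 6)
= 4


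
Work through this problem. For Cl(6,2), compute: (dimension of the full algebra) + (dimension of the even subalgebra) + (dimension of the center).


n = 6 + 2 = 8
Total dim = 2^8 = 256
Even subalgebra dim = 2^7 = 128
n is even, so center dim = 1
Sum = 256 + 128 + 1 = 385


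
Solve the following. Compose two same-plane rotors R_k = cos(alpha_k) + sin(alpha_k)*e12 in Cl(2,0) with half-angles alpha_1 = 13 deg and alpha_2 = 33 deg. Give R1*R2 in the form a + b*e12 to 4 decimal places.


Same-plane rotors commute and their half-angles add:
R1*R2 = cos(a1 + a2) + sin(a1 + a2)*e12.
a1 + a2 = 13 + 33 = 46 deg
cos(46 deg) = 0.6947
sin(46 deg) = 0.7193
R1*R2 = 0.6947 + 0.7193*e12


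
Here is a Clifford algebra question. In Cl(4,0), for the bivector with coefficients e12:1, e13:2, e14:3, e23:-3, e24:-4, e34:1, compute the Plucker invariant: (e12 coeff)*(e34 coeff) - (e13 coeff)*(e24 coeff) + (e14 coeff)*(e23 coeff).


Plucker relation: af - be + cd
a*f = 1*1 = 1
b*e = 2*(-4) = -8
c*d = 3*(-3) = -9
af - be + cd = 1 - (-8) + (-9)
= 0


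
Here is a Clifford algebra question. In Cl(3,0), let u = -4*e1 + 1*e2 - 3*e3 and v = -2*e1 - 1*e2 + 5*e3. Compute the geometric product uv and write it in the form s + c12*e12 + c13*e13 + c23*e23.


In Cl(3,0): e_i^2 = 1, e_ie_j = -e_je_i for i != j.
Scalar part = u . v = (-4)*(-2) + 1*(-1) + (-3)*5
= 8 + (-1) + (-15) = -8
e12 coeff = (-4)*(-1) - 1*(-2) = 4 - (-2) = 6
e13 coeff = (-4)*5 - (-3)*(-2) = -20 - 6 = -26
e23 coeff = 1*5 - (-3)*(-1) = 5 - 3 = 2
uv = -8 + 6*e12 - 26*e13 + 2*e23


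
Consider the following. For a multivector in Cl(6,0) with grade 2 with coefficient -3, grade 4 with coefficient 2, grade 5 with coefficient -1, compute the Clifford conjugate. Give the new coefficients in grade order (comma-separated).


Clifford conjugate sign for grade k: (-1)^(k(k+1)/2)
Grade 2: (-1)^(2*3/2) = (-1)^3 = -1, coeff -3 -> 3
Grade 4: (-1)^(4*5/2) = (-1)^10 = 1, coeff 2 -> 2
Grade 5: (-1)^(5*6/2) = (-1)^15 = -1, coeff -1 -> 1
Conjugated coefficients: 3, 2, 1


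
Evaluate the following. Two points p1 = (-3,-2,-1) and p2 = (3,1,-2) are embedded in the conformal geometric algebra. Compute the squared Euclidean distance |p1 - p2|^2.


p1 - p2 = (-6, -3, 1)
|p1 - p2|^2 = (-6)^2 + (-3)^2 + 1^2
= 36 + 9 + 1
= 46


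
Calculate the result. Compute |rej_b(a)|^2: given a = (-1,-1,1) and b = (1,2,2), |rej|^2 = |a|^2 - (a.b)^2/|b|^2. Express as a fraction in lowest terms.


|a|^2 = (-1)^2 + (-1)^2 + 1^2 = 3
|b|^2 = 1^2 + 2^2 + 2^2 = 9
a . b = (-1)*1 + (-1)*2 + 1*2 = -1
(a.b)^2 = (-1)^2 = 1
|rej|^2 = 3 - 1/9
= (27 - 1)/9
= 26/9
In lowest terms: 26/9


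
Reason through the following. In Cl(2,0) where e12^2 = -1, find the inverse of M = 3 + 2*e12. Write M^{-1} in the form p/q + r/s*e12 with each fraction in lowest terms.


M = 3 + 2*e12, where e12^2 = -1.
Since M commutes with its reverse ~M = a - b*e12, M * ~M = a^2 - b^2*e12^2 = a^2 + b^2.
So M^{-1} = ~M / (a^2 + b^2) = (a - b*e12)/(a^2 + b^2).
a^2 + b^2 = 9 + 4 = 13
Scalar part = 3/13 = 3/13
Bivector coeff = -2/13 = -2/13
M^{-1} = 3/13 - 2/13*e12


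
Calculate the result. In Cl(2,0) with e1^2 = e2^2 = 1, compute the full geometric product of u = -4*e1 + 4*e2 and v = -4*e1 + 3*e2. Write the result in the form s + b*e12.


Expand: (-4*e1 + 4*e2)(-4*e1 + 3*e2)
= (-4)*(-4)*e1e1 + (-4)*3*e1e2 + 4*(-4)*e2e1 + 4*3*e2e2
Using e1^2 = e2^2 = 1, e2e1 = -e1e2:
Scalar part s = (-4)*(-4) + 4*3 = 16 + 12 = 28
Bivector part b = (-4)*3 - 4*(-4) = -12 - (-16) = 4
uv = 28 + 4*e12


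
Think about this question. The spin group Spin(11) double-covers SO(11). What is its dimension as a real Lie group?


Spin(n) double-covers SO(n); both have Lie algebra so(n) of dimension n(n-1)/2.
n = 11
n(n-1) = 11 * 10 = 110
dim Spin(11) = 110/2 = 55


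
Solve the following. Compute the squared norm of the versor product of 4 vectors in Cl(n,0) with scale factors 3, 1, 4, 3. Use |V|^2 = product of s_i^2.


Each vector v_i has |v_i|^2 = s_i^2
Squared scales: 3^2 = 9, 1^2 = 1, 4^2 = 16, 3^2 = 9
|V|^2 = 9 * 1 * 16 * 9
= 1296


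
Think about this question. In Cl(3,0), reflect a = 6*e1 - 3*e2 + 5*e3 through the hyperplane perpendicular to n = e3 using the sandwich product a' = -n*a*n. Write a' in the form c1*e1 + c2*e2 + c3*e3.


Reflection formula: a' = -n*a*n, with n = e3 (unit vector, n^2 = 1).
For reflection through hyperplane perp to e3:
The component along e3 flips sign, others stay.
a = (6, -3, 5)
a' = (6, -3, -5)
a' = 6*e1 - 3*e2 - 5*e3


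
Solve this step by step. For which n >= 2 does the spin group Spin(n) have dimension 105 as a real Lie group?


dim Spin(n) = dim so(n) = n(n-1)/2.
Solve n(n-1)/2 = 105, i.e. n^2 - n - 210 = 0.
Discriminant = 1 + 8*105 = 841
n = (1 + sqrt(841))/2 = (1 + 29)/2 = 15


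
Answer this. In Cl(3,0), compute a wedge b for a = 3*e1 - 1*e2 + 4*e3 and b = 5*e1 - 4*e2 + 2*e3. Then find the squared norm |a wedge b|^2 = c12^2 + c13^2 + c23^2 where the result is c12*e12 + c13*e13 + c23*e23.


a wedge b = (a1*b2 - a2*b1)*e12 + (a1*b3 - a3*b1)*e13 + (a2*b3 - a3*b2)*e23
e12 coeff: 3*(-4) - (-1)*5 = -12 - (-5) = -7
e13 coeff: 3*2 - 4*5 = 6 - 20 = -14
e23 coeff: (-1)*2 - 4*(-4) = -2 - (-16) = 14
|a wedge b|^2 = (-7)^2 + (-14)^2 + 14^2
= 49 + 196 + 196
= 441


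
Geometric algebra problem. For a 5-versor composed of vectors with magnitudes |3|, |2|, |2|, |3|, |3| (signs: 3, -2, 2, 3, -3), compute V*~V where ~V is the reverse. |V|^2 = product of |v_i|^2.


Each vector v_i has |v_i|^2 = s_i^2
Squared scales: 3^2 = 9, (-2)^2 = 4, 2^2 = 4, 3^2 = 9, (-3)^2 = 9
|V|^2 = 9 * 4 * 4 * 9 * 9
= 11664


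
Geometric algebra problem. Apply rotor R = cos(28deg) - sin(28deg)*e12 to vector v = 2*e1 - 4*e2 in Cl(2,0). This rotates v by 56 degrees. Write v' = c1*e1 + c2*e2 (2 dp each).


Rotor R = cos(28deg) - sin(28deg)*e12
Rotation angle theta = 2 * 28 = 56 degrees
v' = R*v*~R rotates v by theta.
cos(56deg) = 0.5592, sin(56deg) = 0.8290
v'_1 = 2*cos(56deg) - (-4)*sin(56deg)
= 2*0.5592 - (-4)*0.8290
= 4.43
v'_2 = 2*sin(56deg) + (-4)*cos(56deg)
= 2*0.8290 + (-4)*0.5592
= -0.58
v' = 4.43*e1 - 0.58*e2


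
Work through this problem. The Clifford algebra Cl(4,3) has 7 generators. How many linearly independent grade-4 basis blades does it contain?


Number of grade-k basis blades in Cl(p,q) with n = p + q is C(n, k).
n = 4 + 3 = 7
C(7, 4) = 7! / (4! * 3!)
= 5040 / (24 * 6)
= 35


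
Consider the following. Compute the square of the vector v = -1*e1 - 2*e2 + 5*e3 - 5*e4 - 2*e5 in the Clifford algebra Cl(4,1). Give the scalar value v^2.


v^2 = sum of c_i^2 * e_i^2
Positive signature terms (e_i^2 = +1): (-1)^2 + (-2)^2 + 5^2 + (-5)^2 = 55
Negative signature terms (e_j^2 = -1): (-2)^2 = 4
v^2 = 55 - 4 = 51


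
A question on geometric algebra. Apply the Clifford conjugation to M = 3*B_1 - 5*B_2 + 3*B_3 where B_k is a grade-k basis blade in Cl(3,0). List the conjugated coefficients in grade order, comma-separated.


Clifford conjugate sign for grade k: (-1)^(k(k+1)/2)
Grade 1: (-1)^(1*2/2) = (-1)^1 = -1, coeff 3 -> -3
Grade 2: (-1)^(2*3/2) = (-1)^3 = -1, coeff -5 -> 5
Grade 3: (-1)^(3*4/2) = (-1)^6 = 1, coeff 3 -> 3
Conjugated coefficients: -3, 5, 3


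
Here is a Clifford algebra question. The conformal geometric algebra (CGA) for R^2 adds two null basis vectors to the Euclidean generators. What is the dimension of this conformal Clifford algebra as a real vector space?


The conformal model of R^2 uses Cl(3,1): the 2 Euclidean generators plus two extra orthogonal generators e+ (e+^2 = +1) and e- (e-^2 = -1), from which the null vectors e0, einf are built.
Number of generators m = 2 + 2 = 4.
dim Cl(p,q) = 2^m = 2^4 = 16


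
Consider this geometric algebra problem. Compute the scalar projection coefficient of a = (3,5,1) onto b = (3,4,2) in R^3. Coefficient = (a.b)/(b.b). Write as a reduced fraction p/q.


Projection coefficient = (a . b) / (b . b)
a . b = 3*3 + 5*4 + 1*2
= 9 + 20 + 2 = 31
b . b = 3^2 + 4^2 + 2^2
= 9 + 16 + 4 = 29
Coefficient = 31/29
In lowest terms: 31/29


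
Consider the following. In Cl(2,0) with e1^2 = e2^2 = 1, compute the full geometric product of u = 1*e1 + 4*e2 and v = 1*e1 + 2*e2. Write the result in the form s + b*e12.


Expand: (1*e1 + 4*e2)(1*e1 + 2*e2)
= 1*1*e1e1 + 1*2*e1e2 + 4*1*e2e1 + 4*2*e2e2
Using e1^2 = e2^2 = 1, e2e1 = -e1e2:
Scalar part s = 1*1 + 4*2 = 1 + 8 = 9
Bivector part b = 1*2 - 4*1 = 2 - 4 = -2
uv = 9 - 2*e12


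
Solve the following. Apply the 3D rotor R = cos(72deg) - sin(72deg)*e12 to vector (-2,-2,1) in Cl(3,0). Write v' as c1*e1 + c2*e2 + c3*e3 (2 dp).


Rotor R = cos(72deg) - sin(72deg)*e12
Rotation angle theta = 2 * 72 = 144 degrees in the e12 plane (e1 -> e2).
The component perpendicular to the plane (e3) is invariant: v'_3 = v3 = 1.00
cos(144deg) = -0.8090, sin(144deg) = 0.5878
v'_1 = v1*cos(theta) - v2*sin(theta) = -2*(-0.8090) - (-2)*0.5878 = 2.79
v'_2 = v1*sin(theta) + v2*cos(theta) = -2*0.5878 + (-2)*(-0.8090) = 0.44
v' = 2.79*e1 + 0.44*e2 + 1.00*e3


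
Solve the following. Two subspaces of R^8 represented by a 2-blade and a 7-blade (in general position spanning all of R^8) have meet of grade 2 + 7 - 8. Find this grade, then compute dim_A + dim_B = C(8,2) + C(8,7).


Meet grade = grade(A) + grade(B) - n
= 2 + 7 - 8 = 1
C(8,2) = 28
C(8,7) = 8
dim_A + dim_B = 28 + 8 = 36


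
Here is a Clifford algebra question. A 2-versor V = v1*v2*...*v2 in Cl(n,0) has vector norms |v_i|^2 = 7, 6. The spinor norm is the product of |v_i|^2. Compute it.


Spinor norm N(V) = |v1|^2 * |v2|^2 * ... * |v2|^2
= 7 * 6
Running product: 7, 42
N(V) = 42


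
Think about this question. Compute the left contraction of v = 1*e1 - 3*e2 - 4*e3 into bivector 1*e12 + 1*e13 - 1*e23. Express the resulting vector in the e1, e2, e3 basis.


Left contraction v _| B = <vB>_1 (grade-1 part of the geometric product vB).
Using e1_|e12 = e2, e2_|e12 = -e1, e1_|e13 = e3, e3_|e13 = -e1, e2_|e23 = e3, e3_|e23 = -e2:
e1 coeff: -v2*b12 - v3*b13 = -(-3)*(1) - (-4)*(1) = 7
e2 coeff: v1*b12 - v3*b23 = (1)*(1) - (-4)*(-1) = -3
e3 coeff: v1*b13 + v2*b23 = (1)*(1) + (-3)*(-1) = 4
v _| B = 7*e1 - 3*e2 + 4*e3


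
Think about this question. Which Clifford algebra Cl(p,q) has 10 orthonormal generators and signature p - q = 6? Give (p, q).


We need p + q = 10 and p - q = 6.
Adding: 2p = 10 + 6 = 16, so p = 8.
Then q = 10 - 8 = 2.
(p, q) = (8, 2)


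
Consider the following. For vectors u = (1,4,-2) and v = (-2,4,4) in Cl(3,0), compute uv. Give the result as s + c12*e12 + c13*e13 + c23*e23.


In Cl(3,0): e_i^2 = 1, e_ie_j = -e_je_i for i != j.
Scalar part = u . v = 1*(-2) + 4*4 + (-2)*4
= -2 + 16 + (-8) = 6
e12 coeff = 1*4 - 4*(-2) = 4 - (-8) = 12
e13 coeff = 1*4 - (-2)*(-2) = 4 - 4 = 0
e23 coeff = 4*4 - (-2)*4 = 16 - (-8) = 24
uv = 6 + 12*e12 + 0*e13 + 24*e23


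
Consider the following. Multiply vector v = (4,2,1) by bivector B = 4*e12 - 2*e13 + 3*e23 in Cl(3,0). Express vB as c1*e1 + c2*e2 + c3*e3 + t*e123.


vB has grade-1 (vector) and grade-3 (trivector) parts: vB = (v _| B) + (v ^ B).
Vector part <vB>_1:
  e1: -v2*b12 - v3*b13 = -(2)*(4) - (1)*(-2) = -6
  e2: v1*b12 - v3*b23 = (4)*(4) - (1)*(3) = 13
  e3: v1*b13 + v2*b23 = (4)*(-2) + (2)*(3) = -2
Trivector part <vB>_3:
  e123: v1*b23 - v2*b13 + v3*b12 = (4)*(3) - (2)*(-2) + (1)*(4) = 20
vB = -6*e1 + 13*e2 - 2*e3 + 20*e123


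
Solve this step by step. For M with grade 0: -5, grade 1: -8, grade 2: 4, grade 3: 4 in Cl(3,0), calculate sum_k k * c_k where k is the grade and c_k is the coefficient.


Grade-weighted sum = sum of grade_k * coefficient_k
0*(-5) = 0
1*(-8) = -8
2*4 = 8
3*4 = 12
Total = 0 + (-8) + 8 + 12 = 12


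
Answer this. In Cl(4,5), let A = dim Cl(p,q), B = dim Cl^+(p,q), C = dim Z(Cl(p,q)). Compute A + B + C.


n = 4 + 5 = 9
Total dim = 2^9 = 512
Even subalgebra dim = 2^8 = 256
n is odd, so center dim = 2
Sum = 512 + 256 + 2 = 770


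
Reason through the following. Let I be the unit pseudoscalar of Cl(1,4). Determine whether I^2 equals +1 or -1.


The pseudoscalar I = e1...e_n (product of all n generators) of Cl(p,q) satisfies I^2 = (-1)^(q + n(n-1)/2).
p = 1, q = 4, n = p + q = 5
n(n-1)/2 = 5 * 4 / 2 = 10
Exponent = q + n(n-1)/2 = 4 + 10 = 14
I^2 = (-1)^14 = +1


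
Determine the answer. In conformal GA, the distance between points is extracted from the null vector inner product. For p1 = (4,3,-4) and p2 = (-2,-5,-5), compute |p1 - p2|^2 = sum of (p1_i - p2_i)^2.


p1 - p2 = (6, 8, 1)
|p1 - p2|^2 = 6^2 + 8^2 + 1^2
= 36 + 64 + 1
= 101


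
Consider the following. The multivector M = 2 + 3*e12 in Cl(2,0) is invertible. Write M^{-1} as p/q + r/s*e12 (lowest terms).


M = 2 + 3*e12, where e12^2 = -1.
Since M commutes with its reverse ~M = a - b*e12, M * ~M = a^2 - b^2*e12^2 = a^2 + b^2.
So M^{-1} = ~M / (a^2 + b^2) = (a - b*e12)/(a^2 + b^2).
a^2 + b^2 = 4 + 9 = 13
Scalar part = 2/13 = 2/13
Bivector coeff = -3/13 = -3/13
M^{-1} = 2/13 - 3/13*e12


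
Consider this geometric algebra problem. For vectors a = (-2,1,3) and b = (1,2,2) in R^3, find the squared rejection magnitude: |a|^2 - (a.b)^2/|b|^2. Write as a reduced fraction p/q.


|a|^2 = (-2)^2 + 1^2 + 3^2 = 14
|b|^2 = 1^2 + 2^2 + 2^2 = 9
a . b = (-2)*1 + 1*2 + 3*2 = 6
(a.b)^2 = 6^2 = 36
|rej|^2 = 14 - 36/9
= (126 - 36)/9
= 90/9
In lowest terms: 10/1


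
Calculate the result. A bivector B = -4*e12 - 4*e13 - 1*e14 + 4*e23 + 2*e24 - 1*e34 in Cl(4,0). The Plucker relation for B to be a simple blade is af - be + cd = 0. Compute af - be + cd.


Plucker relation: af - be + cd
a*f = (-4)*(-1) = 4
b*e = (-4)*2 = -8
c*d = (-1)*4 = -4
af - be + cd = 4 - (-8) + (-4)
= 8


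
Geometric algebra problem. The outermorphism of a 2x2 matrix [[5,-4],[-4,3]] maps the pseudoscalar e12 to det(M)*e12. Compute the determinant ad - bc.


The outermorphism of a linear map f sends e1^e2 to f(e1)^f(e2).
f(e1) = 5*e1 - 4*e2
f(e2) = -4*e1 + 3*e2
f(e1) ^ f(e2) = (5*e1 - 4*e2) ^ (-4*e1 + 3*e2)
= 5*3*e12 + (-4)*(-4)*e21
= (15 - 16)*e12
= -1*e12
Coefficient = -1


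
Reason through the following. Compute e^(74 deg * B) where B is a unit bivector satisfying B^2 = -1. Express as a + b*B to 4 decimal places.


For a unit bivector B with B^2 = -1, the exponential series gives
e^(theta*B) = cos(theta) + sin(theta)*B (the GA analogue of Euler's formula).
theta = 74 degrees = 1.291544 rad
cos(74 deg) = 0.2756
sin(74 deg) = 0.9613
exp(theta*B) = 0.2756 + 0.9613*B


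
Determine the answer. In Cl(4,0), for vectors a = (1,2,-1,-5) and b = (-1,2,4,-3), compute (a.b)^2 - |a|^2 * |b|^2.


a . b = 1*(-1) + 2*2 + (-1)*4 + (-5)*(-3)
= -1 + 4 + (-4) + 15 = 14
|a|^2 = 1^2 + 2^2 + (-1)^2 + (-5)^2 = 31
|b|^2 = (-1)^2 + 2^2 + 4^2 + (-3)^2 = 30
(a.b)^2 = 14^2 = 196
|a|^2 * |b|^2 = 31 * 30 = 930
Result = 196 - 930 = -734


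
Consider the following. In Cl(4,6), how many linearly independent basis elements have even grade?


Even subalgebra dimension = 2^(n-1)
n = 4 + 6 = 10
2^(10 - 1) = 2^9 = 512
Verification: sum of C(10,k) for even k = 1 + 45 + 210 + 210 + 45 + 1 = 512
Result = 512


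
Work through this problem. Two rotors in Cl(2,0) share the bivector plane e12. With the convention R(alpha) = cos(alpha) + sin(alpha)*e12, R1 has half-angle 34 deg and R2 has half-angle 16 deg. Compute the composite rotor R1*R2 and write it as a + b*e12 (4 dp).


Same-plane rotors commute and their half-angles add:
R1*R2 = cos(a1 + a2) + sin(a1 + a2)*e12.
a1 + a2 = 34 + 16 = 50 deg
cos(50 deg) = 0.6428
sin(50 deg) = 0.7660
R1*R2 = 0.6428 + 0.7660*e12


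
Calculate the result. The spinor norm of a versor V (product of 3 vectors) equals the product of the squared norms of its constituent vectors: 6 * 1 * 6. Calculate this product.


Spinor norm N(V) = |v1|^2 * |v2|^2 * ... * |v3|^2
= 6 * 1 * 6
Running product: 6, 6, 36
N(V) = 36


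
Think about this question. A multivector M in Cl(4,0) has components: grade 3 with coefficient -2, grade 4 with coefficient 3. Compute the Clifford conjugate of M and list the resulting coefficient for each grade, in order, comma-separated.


Clifford conjugate sign for grade k: (-1)^(k(k+1)/2)
Grade 3: (-1)^(3*4/2) = (-1)^6 = 1, coeff -2 -> -2
Grade 4: (-1)^(4*5/2) = (-1)^10 = 1, coeff 3 -> 3
Conjugated coefficients: -2, 3


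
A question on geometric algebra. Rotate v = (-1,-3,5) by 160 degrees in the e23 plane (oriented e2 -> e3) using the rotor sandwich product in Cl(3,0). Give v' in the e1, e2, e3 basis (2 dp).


Rotor R = cos(80deg) - sin(80deg)*e23
Rotation angle theta = 2 * 80 = 160 degrees in the e23 plane (e2 -> e3).
The component perpendicular to the plane (e1) is invariant: v'_1 = v1 = -1.00
cos(160deg) = -0.9397, sin(160deg) = 0.3420
v'_2 = v2*cos(theta) - v3*sin(theta) = -3*(-0.9397) - 5*0.3420 = 1.11
v'_3 = v2*sin(theta) + v3*cos(theta) = -3*0.3420 + 5*(-0.9397) = -5.72
v' = -1.00*e1 + 1.11*e2 - 5.72*e3


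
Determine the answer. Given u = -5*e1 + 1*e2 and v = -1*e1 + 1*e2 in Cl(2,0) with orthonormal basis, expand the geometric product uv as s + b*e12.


Expand: (-5*e1 + 1*e2)(-1*e1 + 1*e2)
= (-5)*(-1)*e1e1 + (-5)*1*e1e2 + 1*(-1)*e2e1 + 1*1*e2e2
Using e1^2 = e2^2 = 1, e2e1 = -e1e2:
Scalar part s = (-5)*(-1) + 1*1 = 5 + 1 = 6
Bivector part b = (-5)*1 - 1*(-1) = -5 - (-1) = -4
uv = 6 - 4*e12


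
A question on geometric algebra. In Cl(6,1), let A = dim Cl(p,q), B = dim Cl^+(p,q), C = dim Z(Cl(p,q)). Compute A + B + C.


n = 6 + 1 = 7
Total dim = 2^7 = 128
Even subalgebra dim = 2^6 = 64
n is odd, so center dim = 2
Sum = 128 + 64 + 2 = 194


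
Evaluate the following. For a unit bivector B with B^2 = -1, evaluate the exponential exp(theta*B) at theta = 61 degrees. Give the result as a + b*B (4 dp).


For a unit bivector B with B^2 = -1, the exponential series gives
e^(theta*B) = cos(theta) + sin(theta)*B (the GA analogue of Euler's formula).
theta = 61 degrees = 1.064651 rad
cos(61 deg) = 0.4848
sin(61 deg) = 0.8746
exp(theta*B) = 0.4848 + 0.8746*B


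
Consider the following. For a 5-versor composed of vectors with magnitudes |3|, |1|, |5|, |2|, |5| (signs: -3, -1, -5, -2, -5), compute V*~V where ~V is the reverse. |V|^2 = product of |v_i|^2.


Each vector v_i has |v_i|^2 = s_i^2
Squared scales: (-3)^2 = 9, (-1)^2 = 1, (-5)^2 = 25, (-2)^2 = 4, (-5)^2 = 25
|V|^2 = 9 * 1 * 25 * 4 * 25
= 22500


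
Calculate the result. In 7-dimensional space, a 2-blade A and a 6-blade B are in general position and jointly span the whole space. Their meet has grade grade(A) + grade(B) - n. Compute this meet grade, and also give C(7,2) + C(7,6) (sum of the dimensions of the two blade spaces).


Meet grade = grade(A) + grade(B) - n
= 2 + 6 - 7 = 1
C(7,2) = 21
C(7,6) = 7
dim_A + dim_B = 21 + 7 = 28


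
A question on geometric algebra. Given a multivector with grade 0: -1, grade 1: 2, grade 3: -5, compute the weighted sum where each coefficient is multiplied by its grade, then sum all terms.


Grade-weighted sum = sum of grade_k * coefficient_k
0*(-1) = 0
1*2 = 2
3*(-5) = -15
Total = 0 + 2 + (-15) = -13


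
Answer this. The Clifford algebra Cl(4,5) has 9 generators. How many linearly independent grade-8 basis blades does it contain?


Number of grade-k basis blades in Cl(p,q) with n = p + q is C(n, k).
n = 4 + 5 = 9
C(9, 8) = 9! / (8! * 1!)
= 362880 / (40320 * 1)
= 9


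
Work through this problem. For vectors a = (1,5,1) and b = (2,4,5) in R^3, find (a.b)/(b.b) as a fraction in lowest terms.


Projection coefficient = (a . b) / (b . b)
a . b = 1*2 + 5*4 + 1*5
= 2 + 20 + 5 = 27
b . b = 2^2 + 4^2 + 5^2
= 4 + 16 + 25 = 45
Coefficient = 27/45
In lowest terms: 3/5


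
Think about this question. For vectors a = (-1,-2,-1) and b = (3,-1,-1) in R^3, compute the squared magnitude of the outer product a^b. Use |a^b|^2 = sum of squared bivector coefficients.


a wedge b = (a1*b2 - a2*b1)*e12 + (a1*b3 - a3*b1)*e13 + (a2*b3 - a3*b2)*e23
e12 coeff: (-1)*(-1) - (-2)*3 = 1 - (-6) = 7
e13 coeff: (-1)*(-1) - (-1)*3 = 1 - (-3) = 4
e23 coeff: (-2)*(-1) - (-1)*(-1) = 2 - 1 = 1
|a wedge b|^2 = 7^2 + 4^2 + 1^2
= 49 + 16 + 1
= 66


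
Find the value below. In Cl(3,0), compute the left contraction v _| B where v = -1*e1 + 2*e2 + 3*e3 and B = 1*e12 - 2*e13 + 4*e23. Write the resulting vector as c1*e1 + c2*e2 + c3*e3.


Left contraction v _| B = <vB>_1 (grade-1 part of the geometric product vB).
Using e1_|e12 = e2, e2_|e12 = -e1, e1_|e13 = e3, e3_|e13 = -e1, e2_|e23 = e3, e3_|e23 = -e2:
e1 coeff: -v2*b12 - v3*b13 = -(2)*(1) - (3)*(-2) = 4
e2 coeff: v1*b12 - v3*b23 = (-1)*(1) - (3)*(4) = -13
e3 coeff: v1*b13 + v2*b23 = (-1)*(-2) + (2)*(4) = 10
v _| B = 4*e1 - 13*e2 + 10*e3


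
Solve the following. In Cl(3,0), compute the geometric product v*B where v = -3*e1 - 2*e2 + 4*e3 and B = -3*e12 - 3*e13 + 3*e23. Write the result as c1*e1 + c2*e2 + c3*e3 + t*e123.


vB has grade-1 (vector) and grade-3 (trivector) parts: vB = (v _| B) + (v ^ B).
Vector part <vB>_1:
  e1: -v2*b12 - v3*b13 = -(-2)*(-3) - (4)*(-3) = 6
  e2: v1*b12 - v3*b23 = (-3)*(-3) - (4)*(3) = -3
  e3: v1*b13 + v2*b23 = (-3)*(-3) + (-2)*(3) = 3
Trivector part <vB>_3:
  e123: v1*b23 - v2*b13 + v3*b12 = (-3)*(3) - (-2)*(-3) + (4)*(-3) = -27
vB = 6*e1 - 3*e2 + 3*e3 - 27*e123


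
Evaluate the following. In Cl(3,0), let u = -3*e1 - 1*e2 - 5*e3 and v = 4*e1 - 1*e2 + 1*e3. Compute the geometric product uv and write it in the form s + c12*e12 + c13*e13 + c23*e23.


In Cl(3,0): e_i^2 = 1, e_ie_j = -e_je_i for i != j.
Scalar part = u . v = (-3)*4 + (-1)*(-1) + (-5)*1
= -12 + 1 + (-5) = -16
e12 coeff = (-3)*(-1) - (-1)*4 = 3 - (-4) = 7
e13 coeff = (-3)*1 - (-5)*4 = -3 - (-20) = 17
e23 coeff = (-1)*1 - (-5)*(-1) = -1 - 5 = -6
uv = -16 + 7*e12 + 17*e13 - 6*e23


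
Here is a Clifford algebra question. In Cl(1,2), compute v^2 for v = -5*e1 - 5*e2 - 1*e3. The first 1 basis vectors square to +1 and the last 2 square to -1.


v^2 = sum of c_i^2 * e_i^2
Positive signature terms (e_i^2 = +1): (-5)^2 = 25
Negative signature terms (e_j^2 = -1): (-5)^2 + (-1)^2 = 26
v^2 = 25 - 26 = -1


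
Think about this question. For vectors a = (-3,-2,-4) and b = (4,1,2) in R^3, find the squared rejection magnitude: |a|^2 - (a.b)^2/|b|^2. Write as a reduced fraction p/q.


|a|^2 = (-3)^2 + (-2)^2 + (-4)^2 = 29
|b|^2 = 4^2 + 1^2 + 2^2 = 21
a . b = (-3)*4 + (-2)*1 + (-4)*2 = -22
(a.b)^2 = (-22)^2 = 484
|rej|^2 = 29 - 484/21
= (609 - 484)/21
= 125/21
In lowest terms: 125/21


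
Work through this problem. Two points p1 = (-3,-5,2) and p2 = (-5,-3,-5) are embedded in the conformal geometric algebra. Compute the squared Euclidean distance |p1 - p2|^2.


p1 - p2 = (2, -2, 7)
|p1 - p2|^2 = 2^2 + (-2)^2 + 7^2
= 4 + 4 + 49
= 57


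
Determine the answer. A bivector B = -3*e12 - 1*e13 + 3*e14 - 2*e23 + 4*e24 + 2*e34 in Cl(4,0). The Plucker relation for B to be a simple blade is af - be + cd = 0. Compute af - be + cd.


Plucker relation: af - be + cd
a*f = (-3)*2 = -6
b*e = (-1)*4 = -4
c*d = 3*(-2) = -6
af - be + cd = -6 - (-4) + (-6)
= -8


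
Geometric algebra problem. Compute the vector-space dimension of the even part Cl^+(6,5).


Even subalgebra dimension = 2^(n-1)
n = 6 + 5 = 11
2^(11 - 1) = 2^10 = 1024
Verification: sum of C(11,k) for even k = 1 + 55 + 330 + 462 + 165 + 11 = 1024
Result = 1024


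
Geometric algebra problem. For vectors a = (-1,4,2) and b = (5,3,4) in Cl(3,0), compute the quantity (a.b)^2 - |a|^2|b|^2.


a . b = (-1)*5 + 4*3 + 2*4
= -5 + 12 + 8 = 15
|a|^2 = (-1)^2 + 4^2 + 2^2 = 21
|b|^2 = 5^2 + 3^2 + 4^2 = 50
(a.b)^2 = 15^2 = 225
|a|^2 * |b|^2 = 21 * 50 = 1050
Result = 225 - 1050 = -825


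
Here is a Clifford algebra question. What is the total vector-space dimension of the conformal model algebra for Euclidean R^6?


The conformal model of R^6 uses Cl(7,1): the 6 Euclidean generators plus two extra orthogonal generators e+ (e+^2 = +1) and e- (e-^2 = -1), from which the null vectors e0, einf are built.
Number of generators m = 6 + 2 = 8.
dim Cl(p,q) = 2^m = 2^8 = 256


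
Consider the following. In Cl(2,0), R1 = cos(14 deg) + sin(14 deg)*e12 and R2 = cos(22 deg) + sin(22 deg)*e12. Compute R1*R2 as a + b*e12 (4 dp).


Same-plane rotors commute and their half-angles add:
R1*R2 = cos(a1 + a2) + sin(a1 + a2)*e12.
a1 + a2 = 14 + 22 = 36 deg
cos(36 deg) = 0.8090
sin(36 deg) = 0.5878
R1*R2 = 0.8090 + 0.5878*e12


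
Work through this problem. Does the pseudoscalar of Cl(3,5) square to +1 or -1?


The pseudoscalar I = e1...e_n (product of all n generators) of Cl(p,q) satisfies I^2 = (-1)^(q + n(n-1)/2).
p = 3, q = 5, n = p + q = 8
n(n-1)/2 = 8 * 7 / 2 = 28
Exponent = q + n(n-1)/2 = 5 + 28 = 33
I^2 = (-1)^33 = -1


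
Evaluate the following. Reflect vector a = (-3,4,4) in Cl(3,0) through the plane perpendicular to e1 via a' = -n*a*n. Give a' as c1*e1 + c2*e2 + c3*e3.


Reflection formula: a' = -n*a*n, with n = e1 (unit vector, n^2 = 1).
For reflection through hyperplane perp to e1:
The component along e1 flips sign, others stay.
a = (-3, 4, 4)
a' = (3, 4, 4)
a' = 3*e1 + 4*e2 + 4*e3


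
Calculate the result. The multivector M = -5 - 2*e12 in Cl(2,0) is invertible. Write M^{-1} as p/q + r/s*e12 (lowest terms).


M = -5 - 2*e12, where e12^2 = -1.
Since M commutes with its reverse ~M = a - b*e12, M * ~M = a^2 - b^2*e12^2 = a^2 + b^2.
So M^{-1} = ~M / (a^2 + b^2) = (a - b*e12)/(a^2 + b^2).
a^2 + b^2 = 25 + 4 = 29
Scalar part = -5/29 = -5/29
Bivector coeff = 2/29 = 2/29
M^{-1} = -5/29 + 2/29*e12


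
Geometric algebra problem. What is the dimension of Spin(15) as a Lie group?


Spin(n) double-covers SO(n); both have Lie algebra so(n) of dimension n(n-1)/2.
n = 15
n(n-1) = 15 * 14 = 210
dim Spin(15) = 210/2 = 105


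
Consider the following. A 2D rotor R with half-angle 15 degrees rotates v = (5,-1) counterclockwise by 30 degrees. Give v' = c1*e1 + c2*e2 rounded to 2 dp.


Rotor R = cos(15deg) - sin(15deg)*e12
Rotation angle theta = 2 * 15 = 30 degrees
v' = R*v*~R rotates v by theta.
cos(30deg) = 0.8660, sin(30deg) = 0.5000
v'_1 = 5*cos(30deg) - (-1)*sin(30deg)
= 5*0.8660 - (-1)*0.5000
= 4.83
v'_2 = 5*sin(30deg) + (-1)*cos(30deg)
= 5*0.5000 + (-1)*0.8660
= 1.63
v' = 4.83*e1 + 1.63*e2


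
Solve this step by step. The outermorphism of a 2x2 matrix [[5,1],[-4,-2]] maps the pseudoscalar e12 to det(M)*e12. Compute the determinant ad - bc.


The outermorphism of a linear map f sends e1^e2 to f(e1)^f(e2).
f(e1) = 5*e1 - 4*e2
f(e2) = 1*e1 - 2*e2
f(e1) ^ f(e2) = (5*e1 - 4*e2) ^ (1*e1 - 2*e2)
= 5*(-2)*e12 + (-4)*1*e21
= (-10 - (-4))*e12
= -6*e12
Coefficient = -6


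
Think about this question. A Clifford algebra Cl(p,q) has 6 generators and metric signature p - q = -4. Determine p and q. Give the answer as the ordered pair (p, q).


We need p + q = 6 and p - q = -4.
Adding: 2p = 6 + (-4) = 2, so p = 1.
Then q = 6 - 1 = 5.
(p, q) = (1, 5)


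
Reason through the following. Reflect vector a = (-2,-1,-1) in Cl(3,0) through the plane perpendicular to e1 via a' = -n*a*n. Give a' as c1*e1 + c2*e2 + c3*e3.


Reflection formula: a' = -n*a*n, with n = e1 (unit vector, n^2 = 1).
For reflection through hyperplane perp to e1:
The component along e1 flips sign, others stay.
a = (-2, -1, -1)
a' = (2, -1, -1)
a' = 2*e1 - 1*e2 - 1*e3


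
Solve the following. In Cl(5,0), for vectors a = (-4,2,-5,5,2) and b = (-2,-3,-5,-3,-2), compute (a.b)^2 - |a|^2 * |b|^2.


a . b = (-4)*(-2) + 2*(-3) + (-5)*(-5) + 5*(-3) + 2*(-2)
= 8 + (-6) + 25 + (-15) + (-4) = 8
|a|^2 = (-4)^2 + 2^2 + (-5)^2 + 5^2 + 2^2 = 74
|b|^2 = (-2)^2 + (-3)^2 + (-5)^2 + (-3)^2 + (-2)^2 = 51
(a.b)^2 = 8^2 = 64
|a|^2 * |b|^2 = 74 * 51 = 3774
Result = 64 - 3774 = -3710


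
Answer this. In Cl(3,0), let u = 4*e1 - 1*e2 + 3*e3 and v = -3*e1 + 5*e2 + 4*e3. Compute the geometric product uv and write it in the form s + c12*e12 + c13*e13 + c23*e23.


In Cl(3,0): e_i^2 = 1, e_ie_j = -e_je_i for i != j.
Scalar part = u . v = 4*(-3) + (-1)*5 + 3*4
= -12 + (-5) + 12 = -5
e12 coeff = 4*5 - (-1)*(-3) = 20 - 3 = 17
e13 coeff = 4*4 - 3*(-3) = 16 - (-9) = 25
e23 coeff = (-1)*4 - 3*5 = -4 - 15 = -19
uv = -5 + 17*e12 + 25*e13 - 19*e23


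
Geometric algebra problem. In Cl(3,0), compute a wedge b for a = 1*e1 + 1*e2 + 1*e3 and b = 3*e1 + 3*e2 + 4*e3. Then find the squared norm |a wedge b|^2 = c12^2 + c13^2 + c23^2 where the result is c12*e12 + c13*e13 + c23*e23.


a wedge b = (a1*b2 - a2*b1)*e12 + (a1*b3 - a3*b1)*e13 + (a2*b3 - a3*b2)*e23
e12 coeff: 1*3 - 1*3 = 3 - 3 = 0
e13 coeff: 1*4 - 1*3 = 4 - 3 = 1
e23 coeff: 1*4 - 1*3 = 4 - 3 = 1
|a wedge b|^2 = 0^2 + 1^2 + 1^2
= 0 + 1 + 1
= 2


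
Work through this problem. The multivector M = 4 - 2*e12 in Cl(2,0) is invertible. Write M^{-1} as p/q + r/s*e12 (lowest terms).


M = 4 - 2*e12, where e12^2 = -1.
Since M commutes with its reverse ~M = a - b*e12, M * ~M = a^2 - b^2*e12^2 = a^2 + b^2.
So M^{-1} = ~M / (a^2 + b^2) = (a - b*e12)/(a^2 + b^2).
a^2 + b^2 = 16 + 4 = 20
Scalar part = 4/20 = 1/5
Bivector coeff = 2/20 = 1/10
M^{-1} = 1/5 + 1/10*e12
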